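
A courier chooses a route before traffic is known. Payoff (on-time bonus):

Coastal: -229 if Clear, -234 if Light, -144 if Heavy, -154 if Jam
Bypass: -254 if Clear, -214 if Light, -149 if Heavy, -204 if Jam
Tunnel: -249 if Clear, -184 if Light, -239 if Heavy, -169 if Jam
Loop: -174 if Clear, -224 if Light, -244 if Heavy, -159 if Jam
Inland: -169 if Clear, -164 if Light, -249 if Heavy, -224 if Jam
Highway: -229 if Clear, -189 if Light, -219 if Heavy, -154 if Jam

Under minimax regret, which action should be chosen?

Column bests: Clear=-169, Light=-164, Heavy=-144, Jam=-154.
Coastal regrets: 60, 70, 0, 0 → max 70
Bypass regrets: 85, 50, 5, 50 → max 85
Tunnel regrets: 80, 20, 95, 15 → max 95
Loop regrets: 5, 60, 100, 5 → max 100
Inland regrets: 0, 0, 105, 70 → max 105
Highway regrets: 60, 25, 75, 0 → max 75
Smallest max regret = 70 → Coastal.

Coastal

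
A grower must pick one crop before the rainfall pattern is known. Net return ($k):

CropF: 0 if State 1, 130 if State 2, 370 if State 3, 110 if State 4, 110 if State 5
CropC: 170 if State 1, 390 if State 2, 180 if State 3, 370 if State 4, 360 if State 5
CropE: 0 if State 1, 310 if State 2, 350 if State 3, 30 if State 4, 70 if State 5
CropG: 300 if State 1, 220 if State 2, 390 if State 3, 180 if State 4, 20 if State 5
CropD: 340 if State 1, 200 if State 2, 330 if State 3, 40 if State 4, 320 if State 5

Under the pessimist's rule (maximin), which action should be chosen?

Row minima: CropF=0, CropC=170, CropE=0, CropG=20, CropD=40
Best worst-case = 170 → CropC.

CropC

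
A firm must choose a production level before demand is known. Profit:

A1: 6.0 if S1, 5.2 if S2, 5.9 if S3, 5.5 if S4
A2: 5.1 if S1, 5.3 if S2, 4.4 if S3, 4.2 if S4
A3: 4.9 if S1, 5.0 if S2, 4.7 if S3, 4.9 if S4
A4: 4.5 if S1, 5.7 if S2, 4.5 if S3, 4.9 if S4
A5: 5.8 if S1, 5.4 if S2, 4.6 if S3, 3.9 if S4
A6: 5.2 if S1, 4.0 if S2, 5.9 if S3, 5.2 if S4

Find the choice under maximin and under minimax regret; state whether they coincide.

Row minima: A1=5.2, A2=4.2, A3=4.7, A4=4.5, A5=3.9, A6=4.0
Best worst-case = 5.2 → A1.
Column bests: S1=6.0, S2=5.7, S3=5.9, S4=5.5.
A1 regrets: 0.0, 0.5, 0.0, 0.0 → max 0.5
A2 regrets: 0.9, 0.4, 1.5, 1.3 → max 1.5
A3 regrets: 1.1, 0.7, 1.2, 0.6 → max 1.2
A4 regrets: 1.5, 0.0, 1.4, 0.6 → max 1.5
A5 regrets: 0.2, 0.3, 1.3, 1.6 → max 1.6
A6 regrets: 0.8, 1.7, 0.0, 0.3 → max 1.7
Smallest max regret = 0.5 → A1.

maximin → A1; minimax regret → A1 (agree)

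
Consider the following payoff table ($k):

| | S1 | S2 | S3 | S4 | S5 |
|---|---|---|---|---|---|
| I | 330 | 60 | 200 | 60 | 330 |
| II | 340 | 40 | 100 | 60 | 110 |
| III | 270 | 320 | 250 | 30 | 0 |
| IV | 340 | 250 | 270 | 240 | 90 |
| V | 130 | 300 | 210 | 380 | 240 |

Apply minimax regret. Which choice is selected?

Column bests: S1=340, S2=320, S3=270, S4=380, S5=330.
I regrets: 10, 260, 70, 320, 0 → max 320
II regrets: 0, 280, 170, 320, 220 → max 320
III regrets: 70, 0, 20, 350, 330 → max 350
IV regrets: 0, 70, 0, 140, 240 → max 240
V regrets: 210, 20, 60, 0, 90 → max 210
Smallest max regret = 210 → V.

V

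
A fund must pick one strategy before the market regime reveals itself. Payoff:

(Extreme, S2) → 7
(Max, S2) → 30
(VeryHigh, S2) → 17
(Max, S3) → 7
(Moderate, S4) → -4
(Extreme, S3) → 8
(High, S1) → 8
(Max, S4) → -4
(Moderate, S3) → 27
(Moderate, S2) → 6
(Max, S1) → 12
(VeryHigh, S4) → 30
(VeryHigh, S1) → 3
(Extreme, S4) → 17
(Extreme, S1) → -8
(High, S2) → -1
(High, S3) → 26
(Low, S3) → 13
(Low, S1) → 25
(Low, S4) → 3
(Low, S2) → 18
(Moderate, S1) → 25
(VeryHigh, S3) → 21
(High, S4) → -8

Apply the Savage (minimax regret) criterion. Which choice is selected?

Column bests: S1=25, S2=30, S3=27, S4=30.
Low regrets: 0, 12, 14, 27 → max 27
Moderate regrets: 0, 24, 0, 34 → max 34
High regrets: 17, 31, 1, 38 → max 38
VeryHigh regrets: 22, 13, 6, 0 → max 22
Extreme regrets: 33, 23, 19, 13 → max 33
Max regrets: 13, 0, 20, 34 → max 34
Smallest max regret = 22 → VeryHigh.

VeryHigh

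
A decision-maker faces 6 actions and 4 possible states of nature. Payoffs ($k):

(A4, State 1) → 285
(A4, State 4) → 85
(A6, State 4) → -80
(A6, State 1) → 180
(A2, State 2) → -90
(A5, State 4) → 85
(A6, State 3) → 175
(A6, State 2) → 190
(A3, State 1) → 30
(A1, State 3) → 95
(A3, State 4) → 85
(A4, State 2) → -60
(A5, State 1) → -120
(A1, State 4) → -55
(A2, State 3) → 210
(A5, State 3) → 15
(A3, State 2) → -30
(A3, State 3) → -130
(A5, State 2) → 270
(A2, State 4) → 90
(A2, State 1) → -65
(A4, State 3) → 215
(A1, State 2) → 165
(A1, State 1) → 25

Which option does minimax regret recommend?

Column bests: State 1=285, State 2=270, State 3=215, State 4=90.
A1 regrets: 260, 105, 120, 145 → max 260
A2 regrets: 350, 360, 5, 0 → max 360
A3 regrets: 255, 300, 345, 5 → max 345
A4 regrets: 0, 330, 0, 5 → max 330
A5 regrets: 405, 0, 200, 5 → max 405
A6 regrets: 105, 80, 40, 170 → max 170
Smallest max regret = 170 → A6.

A6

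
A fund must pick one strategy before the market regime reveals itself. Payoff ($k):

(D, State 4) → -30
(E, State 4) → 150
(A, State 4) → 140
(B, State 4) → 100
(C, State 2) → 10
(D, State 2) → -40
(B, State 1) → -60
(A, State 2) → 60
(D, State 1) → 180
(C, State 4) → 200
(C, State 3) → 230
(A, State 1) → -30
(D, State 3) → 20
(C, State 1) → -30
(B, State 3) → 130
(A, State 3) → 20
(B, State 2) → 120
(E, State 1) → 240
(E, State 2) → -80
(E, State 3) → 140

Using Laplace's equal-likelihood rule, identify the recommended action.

E

Row averages: A=47.5, B=72.5, C=102.5, D=32.5, E=112.5
Highest average = 112.5 → E.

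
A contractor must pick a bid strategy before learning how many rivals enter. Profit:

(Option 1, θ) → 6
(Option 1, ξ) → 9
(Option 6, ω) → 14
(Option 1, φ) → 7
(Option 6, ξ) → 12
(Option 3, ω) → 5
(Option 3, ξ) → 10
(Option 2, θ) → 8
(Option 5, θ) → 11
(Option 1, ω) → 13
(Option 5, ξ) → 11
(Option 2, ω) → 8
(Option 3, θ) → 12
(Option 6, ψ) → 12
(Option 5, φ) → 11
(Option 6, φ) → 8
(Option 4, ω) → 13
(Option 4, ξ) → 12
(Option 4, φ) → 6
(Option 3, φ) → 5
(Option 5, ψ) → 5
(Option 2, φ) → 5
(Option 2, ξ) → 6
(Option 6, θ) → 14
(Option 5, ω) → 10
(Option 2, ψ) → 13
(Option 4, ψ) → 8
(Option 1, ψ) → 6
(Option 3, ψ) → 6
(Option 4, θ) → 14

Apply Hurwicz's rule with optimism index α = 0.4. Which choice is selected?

Option 1: 0.4·13 + 0.6·6 = 8.8
Option 2: 0.4·13 + 0.6·5 = 8.2
Option 3: 0.4·12 + 0.6·5 = 7.8
Option 4: 0.4·14 + 0.6·6 = 9.2
Option 5: 0.4·11 + 0.6·5 = 7.4
Option 6: 0.4·14 + 0.6·8 = 10.4
Highest Hurwicz score = 10.4 → Option 6.

Option 6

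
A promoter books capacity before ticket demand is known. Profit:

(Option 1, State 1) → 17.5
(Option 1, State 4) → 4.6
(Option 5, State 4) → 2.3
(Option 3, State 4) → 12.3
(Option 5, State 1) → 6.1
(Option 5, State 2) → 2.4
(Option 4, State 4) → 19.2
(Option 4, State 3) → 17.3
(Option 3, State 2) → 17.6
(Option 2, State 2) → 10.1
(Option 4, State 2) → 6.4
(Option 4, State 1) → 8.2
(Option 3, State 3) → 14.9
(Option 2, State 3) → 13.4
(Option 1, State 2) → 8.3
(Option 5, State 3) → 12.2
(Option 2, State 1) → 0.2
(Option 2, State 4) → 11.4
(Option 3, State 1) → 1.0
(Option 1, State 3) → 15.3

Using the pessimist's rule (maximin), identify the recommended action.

Row minima: Option 1=4.6, Option 2=0.2, Option 3=1.0, Option 4=6.4, Option 5=2.3
Best worst-case = 6.4 → Option 4.

Option 4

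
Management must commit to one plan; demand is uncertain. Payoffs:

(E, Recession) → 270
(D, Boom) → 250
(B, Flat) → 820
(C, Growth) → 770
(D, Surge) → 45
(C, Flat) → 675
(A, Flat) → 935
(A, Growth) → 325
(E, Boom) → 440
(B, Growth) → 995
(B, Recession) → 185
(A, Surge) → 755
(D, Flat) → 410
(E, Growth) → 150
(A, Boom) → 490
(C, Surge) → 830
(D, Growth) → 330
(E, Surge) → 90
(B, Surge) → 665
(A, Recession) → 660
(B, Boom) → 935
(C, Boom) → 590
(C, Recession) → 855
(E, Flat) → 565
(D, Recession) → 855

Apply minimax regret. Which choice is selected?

Column bests: Recession=855, Flat=935, Growth=995, Boom=935, Surge=830.
A regrets: 195, 0, 670, 445, 75 → max 670
B regrets: 670, 115, 0, 0, 165 → max 670
C regrets: 0, 260, 225, 345, 0 → max 345
D regrets: 0, 525, 665, 685, 785 → max 785
E regrets: 585, 370, 845, 495, 740 → max 845
Smallest max regret = 345 → C.

C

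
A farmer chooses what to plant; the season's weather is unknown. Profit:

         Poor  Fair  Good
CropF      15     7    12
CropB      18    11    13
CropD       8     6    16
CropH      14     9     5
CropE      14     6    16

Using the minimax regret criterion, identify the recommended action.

Column bests: Poor=18, Fair=11, Good=16.
CropF regrets: 3, 4, 4 → max 4
CropB regrets: 0, 0, 3 → max 3
CropD regrets: 10, 5, 0 → max 10
CropH regrets: 4, 2, 11 → max 11
CropE regrets: 4, 5, 0 → max 5
Smallest max regret = 3 → CropB.

CropB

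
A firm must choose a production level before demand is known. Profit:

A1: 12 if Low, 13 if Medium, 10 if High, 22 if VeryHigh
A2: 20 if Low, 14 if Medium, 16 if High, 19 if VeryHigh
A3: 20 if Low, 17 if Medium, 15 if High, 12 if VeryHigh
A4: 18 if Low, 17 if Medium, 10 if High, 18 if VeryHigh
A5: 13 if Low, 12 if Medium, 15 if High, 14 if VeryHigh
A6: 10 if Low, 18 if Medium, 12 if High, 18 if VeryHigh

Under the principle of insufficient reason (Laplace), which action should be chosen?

Row averages: A1=14.25, A2=17.25, A3=16, A4=15.75, A5=13.5, A6=14.5
Highest average = 17.25 → A2.

A2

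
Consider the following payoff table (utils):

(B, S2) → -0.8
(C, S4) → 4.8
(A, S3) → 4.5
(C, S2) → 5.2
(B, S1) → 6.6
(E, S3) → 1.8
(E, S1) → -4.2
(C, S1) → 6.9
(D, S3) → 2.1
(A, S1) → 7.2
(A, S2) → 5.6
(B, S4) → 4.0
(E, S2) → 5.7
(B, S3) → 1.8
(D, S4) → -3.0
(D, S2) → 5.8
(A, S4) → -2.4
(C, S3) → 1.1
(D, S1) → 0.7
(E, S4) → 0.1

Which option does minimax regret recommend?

C

Column bests: S1=7.2, S2=5.8, S3=4.5, S4=4.8.
A regrets: 0.0, 0.2, 0.0, 7.2 → max 7.2
B regrets: 0.6, 6.6, 2.7, 0.8 → max 6.6
C regrets: 0.3, 0.6, 3.4, 0.0 → max 3.4
D regrets: 6.5, 0.0, 2.4, 7.8 → max 7.8
E regrets: 11.4, 0.1, 2.7, 4.7 → max 11.4
Smallest max regret = 3.4 → C.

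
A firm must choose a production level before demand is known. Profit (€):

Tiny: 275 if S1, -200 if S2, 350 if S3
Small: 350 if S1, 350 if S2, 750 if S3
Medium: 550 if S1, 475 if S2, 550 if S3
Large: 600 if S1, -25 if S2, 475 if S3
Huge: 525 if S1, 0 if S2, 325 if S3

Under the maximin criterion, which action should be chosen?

Row minima: Tiny=-200, Small=350, Medium=475, Large=-25, Huge=0
Best worst-case = 475 → Medium.

Medium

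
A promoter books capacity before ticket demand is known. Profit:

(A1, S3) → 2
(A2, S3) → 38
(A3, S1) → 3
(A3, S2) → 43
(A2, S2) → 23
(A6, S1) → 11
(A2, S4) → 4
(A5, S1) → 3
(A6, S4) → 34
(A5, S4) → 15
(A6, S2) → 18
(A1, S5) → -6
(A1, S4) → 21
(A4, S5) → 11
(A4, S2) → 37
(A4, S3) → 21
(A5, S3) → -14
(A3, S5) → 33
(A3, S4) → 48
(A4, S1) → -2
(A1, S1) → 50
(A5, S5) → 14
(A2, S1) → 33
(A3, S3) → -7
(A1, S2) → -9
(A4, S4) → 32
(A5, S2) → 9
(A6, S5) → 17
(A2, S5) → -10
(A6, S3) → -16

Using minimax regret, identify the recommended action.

A2

Column bests: S1=50, S2=43, S3=38, S4=48, S5=33.
A1 regrets: 0, 52, 36, 27, 39 → max 52
A2 regrets: 17, 20, 0, 44, 43 → max 44
A3 regrets: 47, 0, 45, 0, 0 → max 47
A4 regrets: 52, 6, 17, 16, 22 → max 52
A5 regrets: 47, 34, 52, 33, 19 → max 52
A6 regrets: 39, 25, 54, 14, 16 → max 54
Smallest max regret = 44 → A2.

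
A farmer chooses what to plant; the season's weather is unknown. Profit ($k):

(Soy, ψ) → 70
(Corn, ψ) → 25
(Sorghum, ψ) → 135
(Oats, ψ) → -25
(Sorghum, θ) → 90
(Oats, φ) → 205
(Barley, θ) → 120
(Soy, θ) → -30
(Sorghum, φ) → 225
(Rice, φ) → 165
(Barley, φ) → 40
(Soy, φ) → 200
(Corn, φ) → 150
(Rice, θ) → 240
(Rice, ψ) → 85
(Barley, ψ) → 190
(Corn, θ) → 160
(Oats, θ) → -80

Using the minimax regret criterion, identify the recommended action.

Column bests: θ=240, φ=225, ψ=190.
Barley regrets: 120, 185, 0 → max 185
Sorghum regrets: 150, 0, 55 → max 150
Oats regrets: 320, 20, 215 → max 320
Corn regrets: 80, 75, 165 → max 165
Rice regrets: 0, 60, 105 → max 105
Soy regrets: 270, 25, 120 → max 270
Smallest max regret = 105 → Rice.

Rice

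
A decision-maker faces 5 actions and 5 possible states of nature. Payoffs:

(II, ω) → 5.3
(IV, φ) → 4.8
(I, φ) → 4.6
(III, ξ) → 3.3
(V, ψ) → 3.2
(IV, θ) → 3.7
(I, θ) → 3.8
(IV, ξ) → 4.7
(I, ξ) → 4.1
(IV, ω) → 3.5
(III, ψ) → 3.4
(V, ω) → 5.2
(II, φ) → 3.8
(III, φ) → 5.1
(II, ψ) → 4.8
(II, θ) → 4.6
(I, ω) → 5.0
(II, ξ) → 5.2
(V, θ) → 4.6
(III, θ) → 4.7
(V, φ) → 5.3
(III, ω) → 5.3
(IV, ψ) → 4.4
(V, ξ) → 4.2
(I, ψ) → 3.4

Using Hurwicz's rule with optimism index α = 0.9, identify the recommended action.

I: 0.9·5.0 + 0.1·3.4 = 4.84
II: 0.9·5.3 + 0.1·3.8 = 5.15
III: 0.9·5.3 + 0.1·3.3 = 5.1
IV: 0.9·4.8 + 0.1·3.5 = 4.67
V: 0.9·5.3 + 0.1·3.2 = 5.09
Highest Hurwicz score = 5.15 → II.

II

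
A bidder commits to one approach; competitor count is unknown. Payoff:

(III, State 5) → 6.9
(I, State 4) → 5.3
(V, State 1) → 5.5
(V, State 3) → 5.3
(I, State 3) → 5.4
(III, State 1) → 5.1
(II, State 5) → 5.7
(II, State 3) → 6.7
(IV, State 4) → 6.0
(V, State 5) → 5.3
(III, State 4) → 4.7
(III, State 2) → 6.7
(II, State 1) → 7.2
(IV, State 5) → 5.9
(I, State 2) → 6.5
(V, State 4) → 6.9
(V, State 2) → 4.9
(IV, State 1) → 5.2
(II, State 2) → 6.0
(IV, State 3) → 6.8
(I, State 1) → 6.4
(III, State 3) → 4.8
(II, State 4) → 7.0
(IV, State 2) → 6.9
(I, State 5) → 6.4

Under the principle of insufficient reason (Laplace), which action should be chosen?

Row averages: I=6, II=6.52, III=5.64, IV=6.16, V=5.58
Highest average = 6.52 → II.

II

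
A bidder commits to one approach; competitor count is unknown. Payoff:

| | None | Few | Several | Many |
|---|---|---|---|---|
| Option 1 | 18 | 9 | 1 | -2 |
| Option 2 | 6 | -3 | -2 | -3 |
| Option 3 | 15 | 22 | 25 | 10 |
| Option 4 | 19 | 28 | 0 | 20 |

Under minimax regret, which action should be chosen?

Column bests: None=19, Few=28, Several=25, Many=20.
Option 1 regrets: 1, 19, 24, 22 → max 24
Option 2 regrets: 13, 31, 27, 23 → max 31
Option 3 regrets: 4, 6, 0, 10 → max 10
Option 4 regrets: 0, 0, 25, 0 → max 25
Smallest max regret = 10 → Option 3.

Option 3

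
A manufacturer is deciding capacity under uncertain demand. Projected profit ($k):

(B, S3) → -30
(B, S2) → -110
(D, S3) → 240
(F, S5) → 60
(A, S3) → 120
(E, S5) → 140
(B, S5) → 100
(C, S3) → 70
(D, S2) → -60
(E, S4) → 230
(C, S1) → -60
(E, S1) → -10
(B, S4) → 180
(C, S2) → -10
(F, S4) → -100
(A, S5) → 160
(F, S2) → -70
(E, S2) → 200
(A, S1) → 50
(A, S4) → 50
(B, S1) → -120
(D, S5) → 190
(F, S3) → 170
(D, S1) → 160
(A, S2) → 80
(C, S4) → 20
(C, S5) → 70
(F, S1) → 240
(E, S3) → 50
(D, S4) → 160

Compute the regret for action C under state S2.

Best payoff under S2 is 200.
Regret = 200 − (-10) = 210.

210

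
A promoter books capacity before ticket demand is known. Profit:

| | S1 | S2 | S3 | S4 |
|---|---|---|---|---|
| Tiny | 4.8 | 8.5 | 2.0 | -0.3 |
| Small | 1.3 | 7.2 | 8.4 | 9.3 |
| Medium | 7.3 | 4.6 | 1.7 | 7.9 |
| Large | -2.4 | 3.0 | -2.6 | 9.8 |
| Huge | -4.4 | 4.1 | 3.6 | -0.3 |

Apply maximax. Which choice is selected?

Row maxima: Tiny=8.5, Small=9.3, Medium=7.9, Large=9.8, Huge=4.1
Best best-case = 9.8 → Large.

Large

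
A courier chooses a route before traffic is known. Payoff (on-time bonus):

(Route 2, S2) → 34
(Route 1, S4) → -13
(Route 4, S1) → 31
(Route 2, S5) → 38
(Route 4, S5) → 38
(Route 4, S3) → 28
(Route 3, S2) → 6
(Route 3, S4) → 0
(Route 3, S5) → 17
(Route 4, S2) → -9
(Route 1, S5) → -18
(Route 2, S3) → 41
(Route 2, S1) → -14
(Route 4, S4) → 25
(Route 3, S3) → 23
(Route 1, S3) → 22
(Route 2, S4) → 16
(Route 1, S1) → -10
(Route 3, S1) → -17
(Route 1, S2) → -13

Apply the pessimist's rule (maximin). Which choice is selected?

Row minima: Route 1=-18, Route 2=-14, Route 3=-17, Route 4=-9
Best worst-case = -9 → Route 4.

Route 4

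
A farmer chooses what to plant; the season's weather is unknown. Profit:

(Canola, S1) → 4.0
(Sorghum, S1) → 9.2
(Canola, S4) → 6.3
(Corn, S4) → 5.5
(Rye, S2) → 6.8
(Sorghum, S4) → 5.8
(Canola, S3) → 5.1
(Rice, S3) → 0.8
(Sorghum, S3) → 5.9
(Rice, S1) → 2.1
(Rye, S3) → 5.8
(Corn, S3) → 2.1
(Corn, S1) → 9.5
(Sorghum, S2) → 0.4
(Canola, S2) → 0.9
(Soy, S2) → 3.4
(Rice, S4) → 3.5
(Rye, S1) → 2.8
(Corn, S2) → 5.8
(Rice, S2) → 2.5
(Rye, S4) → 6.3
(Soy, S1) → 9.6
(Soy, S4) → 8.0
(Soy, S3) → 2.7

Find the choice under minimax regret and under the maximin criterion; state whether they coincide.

Column bests: S1=9.6, S2=6.8, S3=5.9, S4=8.0.
Rye regrets: 6.8, 0.0, 0.1, 1.7 → max 6.8
Sorghum regrets: 0.4, 6.4, 0.0, 2.2 → max 6.4
Canola regrets: 5.6, 5.9, 0.8, 1.7 → max 5.9
Soy regrets: 0.0, 3.4, 3.2, 0.0 → max 3.4
Rice regrets: 7.5, 4.3, 5.1, 4.5 → max 7.5
Corn regrets: 0.1, 1.0, 3.8, 2.5 → max 3.8
Smallest max regret = 3.4 → Soy.
Row minima: Rye=2.8, Sorghum=0.4, Canola=0.9, Soy=2.7, Rice=0.8, Corn=2.1
Best worst-case = 2.8 → Rye.

minimax regret → Soy; maximin → Rye (disagree)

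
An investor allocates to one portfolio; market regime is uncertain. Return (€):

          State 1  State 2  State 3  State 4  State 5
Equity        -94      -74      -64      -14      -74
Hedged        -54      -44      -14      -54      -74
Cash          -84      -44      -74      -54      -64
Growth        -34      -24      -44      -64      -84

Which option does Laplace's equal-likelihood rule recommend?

Hedged

Row averages: Equity=-64, Hedged=-48, Cash=-64, Growth=-50
Highest average = -48 → Hedged.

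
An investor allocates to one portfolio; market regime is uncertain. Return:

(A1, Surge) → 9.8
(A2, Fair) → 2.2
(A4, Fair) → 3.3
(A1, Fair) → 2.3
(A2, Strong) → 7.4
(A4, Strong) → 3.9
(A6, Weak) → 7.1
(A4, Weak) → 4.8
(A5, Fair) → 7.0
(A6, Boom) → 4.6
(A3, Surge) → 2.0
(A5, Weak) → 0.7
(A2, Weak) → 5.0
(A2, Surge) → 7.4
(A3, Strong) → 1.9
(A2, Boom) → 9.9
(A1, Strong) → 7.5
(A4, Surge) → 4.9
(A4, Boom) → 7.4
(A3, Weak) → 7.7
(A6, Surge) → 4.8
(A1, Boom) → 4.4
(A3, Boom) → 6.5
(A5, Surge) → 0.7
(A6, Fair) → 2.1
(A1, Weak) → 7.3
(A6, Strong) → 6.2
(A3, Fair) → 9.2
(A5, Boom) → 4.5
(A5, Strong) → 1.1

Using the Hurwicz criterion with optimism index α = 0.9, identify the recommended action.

A2

A1: 0.9·9.8 + 0.1·2.3 = 9.05
A2: 0.9·9.9 + 0.1·2.2 = 9.13
A3: 0.9·9.2 + 0.1·1.9 = 8.47
A4: 0.9·7.4 + 0.1·3.3 = 6.99
A5: 0.9·7.0 + 0.1·0.7 = 6.37
A6: 0.9·7.1 + 0.1·2.1 = 6.6
Highest Hurwicz score = 9.13 → A2.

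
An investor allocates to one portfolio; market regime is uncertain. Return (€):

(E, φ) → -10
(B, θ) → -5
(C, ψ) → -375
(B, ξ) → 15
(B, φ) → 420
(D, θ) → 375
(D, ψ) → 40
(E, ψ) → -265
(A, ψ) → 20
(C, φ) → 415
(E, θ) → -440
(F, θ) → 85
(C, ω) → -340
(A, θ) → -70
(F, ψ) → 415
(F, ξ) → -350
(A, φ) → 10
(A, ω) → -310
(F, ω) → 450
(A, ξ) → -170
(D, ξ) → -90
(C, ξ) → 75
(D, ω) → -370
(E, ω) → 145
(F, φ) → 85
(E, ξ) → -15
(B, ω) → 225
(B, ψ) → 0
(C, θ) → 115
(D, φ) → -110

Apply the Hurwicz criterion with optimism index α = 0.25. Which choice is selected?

A: 0.25·20 + 0.75·(-310) = -227.5
B: 0.25·420 + 0.75·(-5) = 101.25
C: 0.25·415 + 0.75·(-375) = -177.5
D: 0.25·375 + 0.75·(-370) = -183.75
E: 0.25·145 + 0.75·(-440) = -293.75
F: 0.25·450 + 0.75·(-350) = -150
Highest Hurwicz score = 101.25 → B.

B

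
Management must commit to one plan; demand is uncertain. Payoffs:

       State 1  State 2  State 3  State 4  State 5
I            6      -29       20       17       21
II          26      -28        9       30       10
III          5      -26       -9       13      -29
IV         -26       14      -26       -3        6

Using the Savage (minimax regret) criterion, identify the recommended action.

II

Column bests: State 1=26, State 2=14, State 3=20, State 4=30, State 5=21.
I regrets: 20, 43, 0, 13, 0 → max 43
II regrets: 0, 42, 11, 0, 11 → max 42
III regrets: 21, 40, 29, 17, 50 → max 50
IV regrets: 52, 0, 46, 33, 15 → max 52
Smallest max regret = 42 → II.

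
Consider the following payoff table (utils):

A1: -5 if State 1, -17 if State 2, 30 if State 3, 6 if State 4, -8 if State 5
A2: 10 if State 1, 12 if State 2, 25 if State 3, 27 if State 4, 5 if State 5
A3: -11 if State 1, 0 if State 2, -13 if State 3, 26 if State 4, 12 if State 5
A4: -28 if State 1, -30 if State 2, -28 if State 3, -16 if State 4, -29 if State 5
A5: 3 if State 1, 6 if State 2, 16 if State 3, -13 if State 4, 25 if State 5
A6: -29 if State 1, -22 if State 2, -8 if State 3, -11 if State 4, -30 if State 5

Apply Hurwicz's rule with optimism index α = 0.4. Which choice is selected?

A1: 0.4·30 + 0.6·(-17) = 1.8
A2: 0.4·27 + 0.6·5 = 13.8
A3: 0.4·26 + 0.6·(-13) = 2.6
A4: 0.4·(-16) + 0.6·(-30) = -24.4
A5: 0.4·25 + 0.6·(-13) = 2.2
A6: 0.4·(-8) + 0.6·(-30) = -21.2
Highest Hurwicz score = 13.8 → A2.

A2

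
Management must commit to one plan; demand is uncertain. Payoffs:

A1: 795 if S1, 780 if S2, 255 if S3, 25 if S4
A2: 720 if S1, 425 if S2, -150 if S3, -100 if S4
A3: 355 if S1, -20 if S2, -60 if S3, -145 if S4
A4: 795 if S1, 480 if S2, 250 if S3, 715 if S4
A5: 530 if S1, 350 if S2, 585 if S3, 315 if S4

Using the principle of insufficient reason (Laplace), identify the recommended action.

A4

Row averages: A1=463.75, A2=223.75, A3=32.5, A4=560, A5=445
Highest average = 560 → A4.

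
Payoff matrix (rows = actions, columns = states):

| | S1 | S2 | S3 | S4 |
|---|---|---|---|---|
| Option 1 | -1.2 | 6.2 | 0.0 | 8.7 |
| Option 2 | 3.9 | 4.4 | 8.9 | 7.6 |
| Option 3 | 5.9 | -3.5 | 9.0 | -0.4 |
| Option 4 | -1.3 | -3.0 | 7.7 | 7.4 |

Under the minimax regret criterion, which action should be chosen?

Option 2

Column bests: S1=5.9, S2=6.2, S3=9.0, S4=8.7.
Option 1 regrets: 7.1, 0.0, 9.0, 0.0 → max 9.0
Option 2 regrets: 2.0, 1.8, 0.1, 1.1 → max 2.0
Option 3 regrets: 0.0, 9.7, 0.0, 9.1 → max 9.7
Option 4 regrets: 7.2, 9.2, 1.3, 1.3 → max 9.2
Smallest max regret = 2.0 → Option 2.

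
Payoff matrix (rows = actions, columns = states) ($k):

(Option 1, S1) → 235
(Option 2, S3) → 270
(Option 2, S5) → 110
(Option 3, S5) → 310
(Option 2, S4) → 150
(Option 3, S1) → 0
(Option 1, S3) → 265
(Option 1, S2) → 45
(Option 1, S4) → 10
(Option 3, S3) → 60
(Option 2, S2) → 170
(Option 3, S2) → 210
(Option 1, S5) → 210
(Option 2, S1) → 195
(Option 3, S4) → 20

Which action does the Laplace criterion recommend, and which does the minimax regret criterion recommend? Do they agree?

Row averages: Option 1=153, Option 2=179, Option 3=120
Highest average = 179 → Option 2.
Column bests: S1=235, S2=210, S3=270, S4=150, S5=310.
Option 1 regrets: 0, 165, 5, 140, 100 → max 165
Option 2 regrets: 40, 40, 0, 0, 200 → max 200
Option 3 regrets: 235, 0, 210, 130, 0 → max 235
Smallest max regret = 165 → Option 1.

laplace → Option 2; minimax regret → Option 1 (disagree)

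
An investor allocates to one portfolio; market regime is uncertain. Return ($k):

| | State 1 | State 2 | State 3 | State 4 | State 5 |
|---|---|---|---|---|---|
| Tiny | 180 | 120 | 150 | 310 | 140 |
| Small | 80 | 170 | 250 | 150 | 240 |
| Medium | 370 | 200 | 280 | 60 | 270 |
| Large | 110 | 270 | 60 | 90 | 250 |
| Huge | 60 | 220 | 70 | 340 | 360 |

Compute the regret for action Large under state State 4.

250

Best payoff under State 4 is 340.
Regret = 340 − 90 = 250.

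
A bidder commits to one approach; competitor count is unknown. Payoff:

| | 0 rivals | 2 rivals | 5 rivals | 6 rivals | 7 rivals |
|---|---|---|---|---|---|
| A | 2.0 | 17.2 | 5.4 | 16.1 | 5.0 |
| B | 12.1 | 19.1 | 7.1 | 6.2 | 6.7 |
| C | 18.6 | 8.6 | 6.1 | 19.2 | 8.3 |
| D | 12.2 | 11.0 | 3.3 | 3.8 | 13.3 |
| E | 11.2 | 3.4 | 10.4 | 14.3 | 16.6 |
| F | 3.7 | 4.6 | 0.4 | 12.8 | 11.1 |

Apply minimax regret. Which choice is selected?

C

Column bests: 0 rivals=18.6, 2 rivals=19.1, 5 rivals=10.4, 6 rivals=19.2, 7 rivals=16.6.
A regrets: 16.6, 1.9, 5.0, 3.1, 11.6 → max 16.6
B regrets: 6.5, 0.0, 3.3, 13.0, 9.9 → max 13.0
C regrets: 0.0, 10.5, 4.3, 0.0, 8.3 → max 10.5
D regrets: 6.4, 8.1, 7.1, 15.4, 3.3 → max 15.4
E regrets: 7.4, 15.7, 0.0, 4.9, 0.0 → max 15.7
F regrets: 14.9, 14.5, 10.0, 6.4, 5.5 → max 14.9
Smallest max regret = 10.5 → C.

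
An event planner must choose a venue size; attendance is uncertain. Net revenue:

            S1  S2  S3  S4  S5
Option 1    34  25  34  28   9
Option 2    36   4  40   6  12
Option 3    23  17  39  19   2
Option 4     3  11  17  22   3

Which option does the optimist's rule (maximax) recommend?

Row maxima: Option 1=34, Option 2=40, Option 3=39, Option 4=22
Best best-case = 40 → Option 2.

Option 2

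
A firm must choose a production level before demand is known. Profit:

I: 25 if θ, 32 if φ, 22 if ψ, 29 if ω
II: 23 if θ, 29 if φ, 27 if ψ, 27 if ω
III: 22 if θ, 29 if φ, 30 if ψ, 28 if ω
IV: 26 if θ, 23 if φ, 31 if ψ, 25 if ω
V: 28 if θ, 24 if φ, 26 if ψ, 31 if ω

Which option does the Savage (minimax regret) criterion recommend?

Column bests: θ=28, φ=32, ψ=31, ω=31.
I regrets: 3, 0, 9, 2 → max 9
II regrets: 5, 3, 4, 4 → max 5
III regrets: 6, 3, 1, 3 → max 6
IV regrets: 2, 9, 0, 6 → max 9
V regrets: 0, 8, 5, 0 → max 8
Smallest max regret = 5 → II.

II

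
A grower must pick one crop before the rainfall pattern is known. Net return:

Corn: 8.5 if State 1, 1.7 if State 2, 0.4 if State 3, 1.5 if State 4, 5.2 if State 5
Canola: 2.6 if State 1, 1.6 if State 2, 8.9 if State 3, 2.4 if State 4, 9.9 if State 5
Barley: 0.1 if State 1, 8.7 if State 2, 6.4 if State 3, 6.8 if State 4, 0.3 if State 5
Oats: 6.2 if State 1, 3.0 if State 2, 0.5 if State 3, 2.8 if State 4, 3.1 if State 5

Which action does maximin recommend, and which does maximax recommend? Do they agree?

Row minima: Corn=0.4, Canola=1.6, Barley=0.1, Oats=0.5
Best worst-case = 1.6 → Canola.
Row maxima: Corn=8.5, Canola=9.9, Barley=8.7, Oats=6.2
Best best-case = 9.9 → Canola.

maximin → Canola; maximax → Canola (agree)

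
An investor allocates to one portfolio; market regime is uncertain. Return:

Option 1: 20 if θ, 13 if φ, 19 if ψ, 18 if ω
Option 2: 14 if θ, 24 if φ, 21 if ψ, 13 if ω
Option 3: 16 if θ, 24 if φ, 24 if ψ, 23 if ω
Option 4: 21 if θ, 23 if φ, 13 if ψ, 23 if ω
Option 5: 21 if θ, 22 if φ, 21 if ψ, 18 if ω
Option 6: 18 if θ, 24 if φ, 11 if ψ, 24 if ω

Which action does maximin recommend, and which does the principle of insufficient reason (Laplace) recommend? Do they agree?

maximin → Option 5; laplace → Option 3 (disagree)

Row minima: Option 1=13, Option 2=13, Option 3=16, Option 4=13, Option 5=18, Option 6=11
Best worst-case = 18 → Option 5.
Row averages: Option 1=17.5, Option 2=18, Option 3=21.75, Option 4=20, Option 5=20.5, Option 6=19.25
Highest average = 21.75 → Option 3.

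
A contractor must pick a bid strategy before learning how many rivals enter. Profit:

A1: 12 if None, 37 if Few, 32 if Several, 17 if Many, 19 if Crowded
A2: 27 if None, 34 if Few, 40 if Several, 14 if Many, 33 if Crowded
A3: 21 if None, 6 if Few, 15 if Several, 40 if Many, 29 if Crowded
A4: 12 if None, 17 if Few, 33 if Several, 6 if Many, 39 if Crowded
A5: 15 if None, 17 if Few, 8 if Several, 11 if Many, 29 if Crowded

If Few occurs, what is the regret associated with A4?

Best payoff under Few is 37.
Regret = 37 − 17 = 20.

20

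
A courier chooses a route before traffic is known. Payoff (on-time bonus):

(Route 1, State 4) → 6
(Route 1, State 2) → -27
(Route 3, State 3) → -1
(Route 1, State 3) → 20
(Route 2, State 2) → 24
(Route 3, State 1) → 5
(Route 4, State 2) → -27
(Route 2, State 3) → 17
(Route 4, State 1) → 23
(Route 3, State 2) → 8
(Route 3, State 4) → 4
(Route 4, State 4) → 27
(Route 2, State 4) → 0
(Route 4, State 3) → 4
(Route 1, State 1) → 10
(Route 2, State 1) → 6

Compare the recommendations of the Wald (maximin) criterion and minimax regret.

maximin → Route 2; minimax regret → Route 3 (disagree)

Row minima: Route 1=-27, Route 2=0, Route 3=-1, Route 4=-27
Best worst-case = 0 → Route 2.
Column bests: State 1=23, State 2=24, State 3=20, State 4=27.
Route 1 regrets: 13, 51, 0, 21 → max 51
Route 2 regrets: 17, 0, 3, 27 → max 27
Route 3 regrets: 18, 16, 21, 23 → max 23
Route 4 regrets: 0, 51, 16, 0 → max 51
Smallest max regret = 23 → Route 3.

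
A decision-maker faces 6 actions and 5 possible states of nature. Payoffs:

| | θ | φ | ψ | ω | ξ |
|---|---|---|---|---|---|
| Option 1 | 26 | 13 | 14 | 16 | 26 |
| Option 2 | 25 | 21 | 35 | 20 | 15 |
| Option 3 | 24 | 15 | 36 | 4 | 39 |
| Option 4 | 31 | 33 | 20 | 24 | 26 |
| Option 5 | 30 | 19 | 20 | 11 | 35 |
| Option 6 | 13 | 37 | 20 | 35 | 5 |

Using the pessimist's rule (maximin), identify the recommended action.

Option 4

Row minima: Option 1=13, Option 2=15, Option 3=4, Option 4=20, Option 5=11, Option 6=5
Best worst-case = 20 → Option 4.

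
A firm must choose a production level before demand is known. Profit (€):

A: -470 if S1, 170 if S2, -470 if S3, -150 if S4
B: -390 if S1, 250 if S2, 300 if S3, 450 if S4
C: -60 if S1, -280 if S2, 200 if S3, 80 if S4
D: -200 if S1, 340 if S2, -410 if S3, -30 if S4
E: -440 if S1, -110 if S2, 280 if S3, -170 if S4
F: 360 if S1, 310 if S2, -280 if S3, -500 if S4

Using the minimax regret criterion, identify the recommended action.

Column bests: S1=360, S2=340, S3=300, S4=450.
A regrets: 830, 170, 770, 600 → max 830
B regrets: 750, 90, 0, 0 → max 750
C regrets: 420, 620, 100, 370 → max 620
D regrets: 560, 0, 710, 480 → max 710
E regrets: 800, 450, 20, 620 → max 800
F regrets: 0, 30, 580, 950 → max 950
Smallest max regret = 620 → C.

C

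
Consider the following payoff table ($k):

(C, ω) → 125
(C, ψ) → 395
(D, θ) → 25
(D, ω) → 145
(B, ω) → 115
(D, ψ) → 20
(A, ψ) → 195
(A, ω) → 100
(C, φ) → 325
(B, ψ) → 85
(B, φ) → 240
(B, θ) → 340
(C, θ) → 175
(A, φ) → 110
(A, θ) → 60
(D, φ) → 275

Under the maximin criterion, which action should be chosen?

Row minima: A=60, B=85, C=125, D=20
Best worst-case = 125 → C.

C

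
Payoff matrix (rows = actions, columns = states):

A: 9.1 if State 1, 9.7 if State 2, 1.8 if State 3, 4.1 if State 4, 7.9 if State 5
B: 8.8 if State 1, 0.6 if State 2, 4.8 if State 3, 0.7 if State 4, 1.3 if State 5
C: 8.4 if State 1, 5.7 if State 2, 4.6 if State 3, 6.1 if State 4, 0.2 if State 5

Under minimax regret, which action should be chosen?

A

Column bests: State 1=9.1, State 2=9.7, State 3=4.8, State 4=6.1, State 5=7.9.
A regrets: 0.0, 0.0, 3.0, 2.0, 0.0 → max 3.0
B regrets: 0.3, 9.1, 0.0, 5.4, 6.6 → max 9.1
C regrets: 0.7, 4.0, 0.2, 0.0, 7.7 → max 7.7
Smallest max regret = 3.0 → A.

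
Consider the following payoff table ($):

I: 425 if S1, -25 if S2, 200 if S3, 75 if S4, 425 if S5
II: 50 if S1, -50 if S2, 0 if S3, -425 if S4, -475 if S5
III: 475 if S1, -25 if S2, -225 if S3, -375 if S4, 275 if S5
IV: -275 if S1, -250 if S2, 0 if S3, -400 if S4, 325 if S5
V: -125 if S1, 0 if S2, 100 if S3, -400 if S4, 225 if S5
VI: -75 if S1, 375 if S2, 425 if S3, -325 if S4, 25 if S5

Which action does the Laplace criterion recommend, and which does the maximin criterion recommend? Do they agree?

Row averages: I=220, II=-180, III=25, IV=-120, V=-40, VI=85
Highest average = 220 → I.
Row minima: I=-25, II=-475, III=-375, IV=-400, V=-400, VI=-325
Best worst-case = -25 → I.

laplace → I; maximin → I (agree)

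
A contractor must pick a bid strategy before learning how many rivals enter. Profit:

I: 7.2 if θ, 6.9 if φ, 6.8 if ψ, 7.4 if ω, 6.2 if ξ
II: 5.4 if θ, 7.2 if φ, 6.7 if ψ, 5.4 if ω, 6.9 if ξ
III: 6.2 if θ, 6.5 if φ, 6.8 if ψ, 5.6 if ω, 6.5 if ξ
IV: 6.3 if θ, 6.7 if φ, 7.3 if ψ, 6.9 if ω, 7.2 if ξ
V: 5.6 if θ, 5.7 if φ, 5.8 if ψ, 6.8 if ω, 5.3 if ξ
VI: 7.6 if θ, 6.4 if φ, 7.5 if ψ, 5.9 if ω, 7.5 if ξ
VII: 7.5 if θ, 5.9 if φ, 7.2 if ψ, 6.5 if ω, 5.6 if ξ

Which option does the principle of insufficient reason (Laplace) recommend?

Row averages: I=6.9, II=6.32, III=6.32, IV=6.88, V=5.84, VI=6.98, VII=6.54
Highest average = 6.98 → VI.

VI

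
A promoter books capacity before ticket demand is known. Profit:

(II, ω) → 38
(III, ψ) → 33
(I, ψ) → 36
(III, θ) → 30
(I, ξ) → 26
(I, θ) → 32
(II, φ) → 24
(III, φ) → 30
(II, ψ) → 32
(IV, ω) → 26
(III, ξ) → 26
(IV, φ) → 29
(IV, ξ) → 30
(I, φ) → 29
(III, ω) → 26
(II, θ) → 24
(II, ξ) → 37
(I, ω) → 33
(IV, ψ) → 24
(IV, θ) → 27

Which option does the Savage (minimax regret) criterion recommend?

Column bests: θ=32, φ=30, ψ=36, ω=38, ξ=37.
I regrets: 0, 1, 0, 5, 11 → max 11
II regrets: 8, 6, 4, 0, 0 → max 8
III regrets: 2, 0, 3, 12, 11 → max 12
IV regrets: 5, 1, 12, 12, 7 → max 12
Smallest max regret = 8 → II.

II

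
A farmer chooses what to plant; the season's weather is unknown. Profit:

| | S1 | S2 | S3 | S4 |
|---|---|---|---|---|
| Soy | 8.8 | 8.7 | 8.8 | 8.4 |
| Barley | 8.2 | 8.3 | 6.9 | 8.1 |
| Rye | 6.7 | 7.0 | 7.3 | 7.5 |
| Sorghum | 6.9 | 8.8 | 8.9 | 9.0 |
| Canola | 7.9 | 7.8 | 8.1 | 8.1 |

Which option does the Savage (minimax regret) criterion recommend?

Column bests: S1=8.8, S2=8.8, S3=8.9, S4=9.0.
Soy regrets: 0.0, 0.1, 0.1, 0.6 → max 0.6
Barley regrets: 0.6, 0.5, 2.0, 0.9 → max 2.0
Rye regrets: 2.1, 1.8, 1.6, 1.5 → max 2.1
Sorghum regrets: 1.9, 0.0, 0.0, 0.0 → max 1.9
Canola regrets: 0.9, 1.0, 0.8, 0.9 → max 1.0
Smallest max regret = 0.6 → Soy.

Soy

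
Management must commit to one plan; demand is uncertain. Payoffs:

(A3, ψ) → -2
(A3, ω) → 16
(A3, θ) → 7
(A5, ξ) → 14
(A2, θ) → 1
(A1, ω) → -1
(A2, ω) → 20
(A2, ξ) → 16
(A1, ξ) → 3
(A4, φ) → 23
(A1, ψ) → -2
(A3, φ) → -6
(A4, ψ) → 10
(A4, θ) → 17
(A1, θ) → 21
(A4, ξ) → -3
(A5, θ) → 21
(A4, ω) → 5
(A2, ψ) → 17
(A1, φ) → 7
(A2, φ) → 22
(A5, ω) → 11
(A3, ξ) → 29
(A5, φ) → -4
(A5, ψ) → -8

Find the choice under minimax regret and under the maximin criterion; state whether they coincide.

minimax regret → A2; maximin → A2 (agree)

Column bests: θ=21, φ=23, ψ=17, ω=20, ξ=29.
A1 regrets: 0, 16, 19, 21, 26 → max 26
A2 regrets: 20, 1, 0, 0, 13 → max 20
A3 regrets: 14, 29, 19, 4, 0 → max 29
A4 regrets: 4, 0, 7, 15, 32 → max 32
A5 regrets: 0, 27, 25, 9, 15 → max 27
Smallest max regret = 20 → A2.
Row minima: A1=-2, A2=1, A3=-6, A4=-3, A5=-8
Best worst-case = 1 → A2.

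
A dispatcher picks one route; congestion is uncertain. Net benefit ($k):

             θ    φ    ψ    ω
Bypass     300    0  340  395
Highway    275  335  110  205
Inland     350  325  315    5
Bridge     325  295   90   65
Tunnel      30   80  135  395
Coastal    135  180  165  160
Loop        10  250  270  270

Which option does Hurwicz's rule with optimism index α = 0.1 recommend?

Coastal

Bypass: 0.1·395 + 0.9·0 = 39.5
Highway: 0.1·335 + 0.9·110 = 132.5
Inland: 0.1·350 + 0.9·5 = 39.5
Bridge: 0.1·325 + 0.9·65 = 91
Tunnel: 0.1·395 + 0.9·30 = 66.5
Coastal: 0.1·180 + 0.9·135 = 139.5
Loop: 0.1·270 + 0.9·10 = 36
Highest Hurwicz score = 139.5 → Coastal.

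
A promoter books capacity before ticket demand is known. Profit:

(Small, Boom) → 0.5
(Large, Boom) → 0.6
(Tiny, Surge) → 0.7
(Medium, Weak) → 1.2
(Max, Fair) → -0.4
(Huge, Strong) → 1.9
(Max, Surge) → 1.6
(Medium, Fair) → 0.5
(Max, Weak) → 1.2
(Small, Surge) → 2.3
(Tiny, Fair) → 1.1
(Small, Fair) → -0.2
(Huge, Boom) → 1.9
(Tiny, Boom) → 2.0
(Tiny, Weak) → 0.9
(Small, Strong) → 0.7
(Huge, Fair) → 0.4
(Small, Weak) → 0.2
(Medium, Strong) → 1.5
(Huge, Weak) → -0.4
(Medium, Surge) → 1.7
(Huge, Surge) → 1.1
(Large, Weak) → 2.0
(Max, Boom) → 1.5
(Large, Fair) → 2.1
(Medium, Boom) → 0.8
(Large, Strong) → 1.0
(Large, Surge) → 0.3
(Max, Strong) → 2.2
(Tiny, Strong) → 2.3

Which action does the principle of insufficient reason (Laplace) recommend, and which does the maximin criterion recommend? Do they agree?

laplace → Tiny; maximin → Tiny (agree)

Row averages: Tiny=1.4, Small=0.7, Medium=1.14, Large=1.2, Huge=0.98, Max=1.22
Highest average = 1.4 → Tiny.
Row minima: Tiny=0.7, Small=-0.2, Medium=0.5, Large=0.3, Huge=-0.4, Max=-0.4
Best worst-case = 0.7 → Tiny.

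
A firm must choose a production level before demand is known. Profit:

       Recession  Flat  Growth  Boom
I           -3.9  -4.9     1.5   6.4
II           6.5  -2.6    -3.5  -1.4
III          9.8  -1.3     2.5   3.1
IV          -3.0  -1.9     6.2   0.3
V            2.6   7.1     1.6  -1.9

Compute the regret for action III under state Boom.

Best payoff under Boom is 6.4.
Regret = 6.4 − 3.1 = 3.3.

3.3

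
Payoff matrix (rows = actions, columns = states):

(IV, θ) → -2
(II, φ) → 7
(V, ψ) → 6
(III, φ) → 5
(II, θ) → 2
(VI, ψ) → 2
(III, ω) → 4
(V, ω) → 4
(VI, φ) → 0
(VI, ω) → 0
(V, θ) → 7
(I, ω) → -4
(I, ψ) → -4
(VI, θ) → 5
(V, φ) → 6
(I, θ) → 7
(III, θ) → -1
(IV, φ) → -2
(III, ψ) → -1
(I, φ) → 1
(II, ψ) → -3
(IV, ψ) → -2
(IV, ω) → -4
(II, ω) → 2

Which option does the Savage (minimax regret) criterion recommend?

Column bests: θ=7, φ=7, ψ=6, ω=4.
I regrets: 0, 6, 10, 8 → max 10
II regrets: 5, 0, 9, 2 → max 9
III regrets: 8, 2, 7, 0 → max 8
IV regrets: 9, 9, 8, 8 → max 9
V regrets: 0, 1, 0, 0 → max 1
VI regrets: 2, 7, 4, 4 → max 7
Smallest max regret = 1 → V.

V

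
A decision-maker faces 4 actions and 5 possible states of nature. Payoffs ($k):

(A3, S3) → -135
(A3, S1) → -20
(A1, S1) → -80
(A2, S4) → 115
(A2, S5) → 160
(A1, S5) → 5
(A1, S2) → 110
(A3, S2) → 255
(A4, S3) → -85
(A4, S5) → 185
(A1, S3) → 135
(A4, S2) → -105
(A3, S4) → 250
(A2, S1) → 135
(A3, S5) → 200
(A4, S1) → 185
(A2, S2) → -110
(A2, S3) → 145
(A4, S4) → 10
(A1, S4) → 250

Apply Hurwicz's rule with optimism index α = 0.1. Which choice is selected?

A1

A1: 0.1·250 + 0.9·(-80) = -47
A2: 0.1·160 + 0.9·(-110) = -83
A3: 0.1·255 + 0.9·(-135) = -96
A4: 0.1·185 + 0.9·(-105) = -76
Highest Hurwicz score = -47 → A1.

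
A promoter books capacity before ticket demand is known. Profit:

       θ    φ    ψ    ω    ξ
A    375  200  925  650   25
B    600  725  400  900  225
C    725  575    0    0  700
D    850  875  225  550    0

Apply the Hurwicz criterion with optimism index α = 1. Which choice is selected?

A

A: 1·925 + 0·25 = 925
B: 1·900 + 0·225 = 900
C: 1·725 + 0·0 = 725
D: 1·875 + 0·0 = 875
Highest Hurwicz score = 925 → A.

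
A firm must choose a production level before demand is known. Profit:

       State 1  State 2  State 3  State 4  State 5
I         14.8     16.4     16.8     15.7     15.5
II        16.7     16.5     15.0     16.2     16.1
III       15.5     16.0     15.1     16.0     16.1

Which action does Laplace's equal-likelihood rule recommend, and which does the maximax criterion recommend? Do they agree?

laplace → II; maximax → I (disagree)

Row averages: I=15.84, II=16.1, III=15.74
Highest average = 16.1 → II.
Row maxima: I=16.8, II=16.7, III=16.1
Best best-case = 16.8 → I.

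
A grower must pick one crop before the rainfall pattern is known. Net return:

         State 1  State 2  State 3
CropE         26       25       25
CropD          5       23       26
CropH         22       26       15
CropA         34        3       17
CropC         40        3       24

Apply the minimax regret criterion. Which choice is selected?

Column bests: State 1=40, State 2=26, State 3=26.
CropE regrets: 14, 1, 1 → max 14
CropD regrets: 35, 3, 0 → max 35
CropH regrets: 18, 0, 11 → max 18
CropA regrets: 6, 23, 9 → max 23
CropC regrets: 0, 23, 2 → max 23
Smallest max regret = 14 → CropE.

CropE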